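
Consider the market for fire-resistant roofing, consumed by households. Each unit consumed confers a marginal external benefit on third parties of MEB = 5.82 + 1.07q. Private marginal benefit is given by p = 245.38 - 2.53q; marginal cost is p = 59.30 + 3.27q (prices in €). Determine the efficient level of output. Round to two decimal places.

q* = 40.57

Social marginal benefit = demand + MEB = 251.20 - 1.46q.
Set SMB = MC: 251.20 - 1.46q = 59.30 + 3.27q → q* = 40.5708.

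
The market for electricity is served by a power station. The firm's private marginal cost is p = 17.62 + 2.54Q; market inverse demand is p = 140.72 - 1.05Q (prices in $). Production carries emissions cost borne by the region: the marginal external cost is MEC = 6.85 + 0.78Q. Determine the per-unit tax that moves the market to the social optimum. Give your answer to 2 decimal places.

Social marginal cost = private MC + MEC = 24.47 + 3.32Q.
Set SMC = demand: 24.47 + 3.32Q = 140.72 - 1.05Q → Q* = 26.6018.
The Pigouvian tax equals MEC at Q*: 6.85 + 0.78×26.6018 = 27.5994.

tax = $27.60 per unit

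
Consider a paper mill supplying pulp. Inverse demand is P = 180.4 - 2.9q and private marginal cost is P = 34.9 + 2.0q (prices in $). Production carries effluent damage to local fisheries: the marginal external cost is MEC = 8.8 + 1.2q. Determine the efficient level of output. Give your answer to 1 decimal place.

Social marginal cost = private MC + MEC = 43.7 + 3.2q.
Set SMC = demand: 43.7 + 3.2q = 180.4 - 2.9q → q* = 22.4098.

q* = 22.4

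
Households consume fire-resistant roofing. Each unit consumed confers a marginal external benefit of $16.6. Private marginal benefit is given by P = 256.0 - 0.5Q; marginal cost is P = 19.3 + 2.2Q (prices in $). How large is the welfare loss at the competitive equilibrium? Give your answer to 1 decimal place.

DWL = $51.0

Market equilibrium (private): 19.3 + 2.2Q = 256.0 - 0.5Q → Q_m = 87.6667.
Social marginal benefit = demand + MEB = 272.6 - 0.5Q.
Set SMB = MC: 272.6 - 0.5Q = 19.3 + 2.2Q → Q* = 93.8148.
The welfare-loss triangle has base |Q_m − Q*| and height MEB(Q_m) (the vertical gap between SMB and MC is zero at Q* and MEB at Q_m).
DWL = ½ × 6.1481 × 16.6000 = 51.0292.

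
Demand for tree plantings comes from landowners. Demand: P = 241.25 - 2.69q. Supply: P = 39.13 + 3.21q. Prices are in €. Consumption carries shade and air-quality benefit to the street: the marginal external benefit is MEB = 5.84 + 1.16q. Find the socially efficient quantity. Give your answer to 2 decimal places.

Social marginal benefit = demand + MEB = 247.09 - 1.53q.
Set SMB = MC: 247.09 - 1.53q = 39.13 + 3.21q → q* = 43.8734.

q* = 43.87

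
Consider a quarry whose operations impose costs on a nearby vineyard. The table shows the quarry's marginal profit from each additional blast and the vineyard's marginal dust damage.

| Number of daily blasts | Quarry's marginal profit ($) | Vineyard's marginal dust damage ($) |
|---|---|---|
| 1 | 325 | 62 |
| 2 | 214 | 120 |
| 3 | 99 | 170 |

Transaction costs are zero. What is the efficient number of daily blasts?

Bargaining reaches the level where marginal profit last exceeds marginal dust damage.
That holds through level 2 (214 ≥ 120) but not at 3 (99 < 170).

2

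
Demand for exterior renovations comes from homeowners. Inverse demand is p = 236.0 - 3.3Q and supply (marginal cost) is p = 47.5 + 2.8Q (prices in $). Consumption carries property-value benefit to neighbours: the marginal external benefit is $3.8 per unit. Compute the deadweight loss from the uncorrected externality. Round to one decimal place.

DWL = $1.2

Market equilibrium (private): 47.5 + 2.8Q = 236.0 - 3.3Q → Q_m = 30.9016.
Social marginal benefit = demand + MEB = 239.8 - 3.3Q.
Set SMB = MC: 239.8 - 3.3Q = 47.5 + 2.8Q → Q* = 31.5246.
Height of the DWL triangle at Q_m is SMB(Q_m) − MC(Q_m) = MEB(Q_m) = 3.8000.
DWL = ½ × 0.6230 × 3.8000 = 1.1837.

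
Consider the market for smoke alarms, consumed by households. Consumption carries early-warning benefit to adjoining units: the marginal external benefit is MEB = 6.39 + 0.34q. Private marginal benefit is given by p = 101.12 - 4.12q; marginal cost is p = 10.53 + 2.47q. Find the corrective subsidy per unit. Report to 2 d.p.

subsidy = 11.67 per unit

Social marginal benefit = demand + MEB = 107.51 - 3.78q.
Set SMB = MC: 107.51 - 3.78q = 10.53 + 2.47q → q* = 15.5168.
The Pigouvian subsidy equals MEB at q*: 6.39 + 0.34×15.5168 = 11.6657.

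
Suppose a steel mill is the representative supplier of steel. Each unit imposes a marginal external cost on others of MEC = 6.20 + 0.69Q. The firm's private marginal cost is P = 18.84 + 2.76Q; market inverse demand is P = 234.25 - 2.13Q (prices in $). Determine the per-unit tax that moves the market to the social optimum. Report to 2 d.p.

tax = $32.07 per unit

Social marginal cost = private MC + MEC = 25.04 + 3.45Q.
Set SMC = demand: 25.04 + 3.45Q = 234.25 - 2.13Q → Q* = 37.4928.
The Pigouvian tax equals MEC at Q*: 6.20 + 0.69×37.4928 = 32.0700.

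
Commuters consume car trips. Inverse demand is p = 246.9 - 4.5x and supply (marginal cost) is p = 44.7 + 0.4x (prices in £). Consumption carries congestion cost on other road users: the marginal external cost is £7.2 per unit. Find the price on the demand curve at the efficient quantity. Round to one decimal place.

Social marginal benefit = demand − MEC = 239.7 - 4.5x.
Set SMB = MC: 239.7 - 4.5x = 44.7 + 0.4x → x* = 39.7959.
Consumer price on the demand curve at x*: 246.9 − 4.5×39.7959 = 67.8185.

P = £67.8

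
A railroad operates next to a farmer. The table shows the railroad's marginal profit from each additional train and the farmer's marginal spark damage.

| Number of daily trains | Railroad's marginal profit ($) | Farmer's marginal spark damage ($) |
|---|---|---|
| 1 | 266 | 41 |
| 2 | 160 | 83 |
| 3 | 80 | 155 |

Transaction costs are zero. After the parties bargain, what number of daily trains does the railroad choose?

Bargaining reaches the level where marginal profit last exceeds marginal spark damage.
That holds through level 2 (160 ≥ 83) but not at 3 (80 < 155).

2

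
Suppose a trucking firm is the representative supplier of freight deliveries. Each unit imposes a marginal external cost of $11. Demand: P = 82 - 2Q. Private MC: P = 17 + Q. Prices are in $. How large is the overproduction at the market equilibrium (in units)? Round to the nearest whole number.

Market equilibrium (private): 17 + Q = 82 - 2Q → Q_m = 21.6667.
Social marginal cost = private MC + MEC = 28 + Q.
Set SMC = demand: 28 + Q = 82 - 2Q → Q* = 18.0000.
Gap = |21.6667 − 18.0000| = 3.6667.

4 units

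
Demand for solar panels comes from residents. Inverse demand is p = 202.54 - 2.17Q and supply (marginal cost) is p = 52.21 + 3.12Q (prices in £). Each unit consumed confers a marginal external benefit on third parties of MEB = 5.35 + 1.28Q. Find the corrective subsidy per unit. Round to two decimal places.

subsidy = £55.04 per unit

Social marginal benefit = demand + MEB = 207.89 - 0.89Q.
Set SMB = MC: 207.89 - 0.89Q = 52.21 + 3.12Q → Q* = 38.8229.
The Pigouvian subsidy equals MEB at Q*: 5.35 + 1.28×38.8229 = 55.0433.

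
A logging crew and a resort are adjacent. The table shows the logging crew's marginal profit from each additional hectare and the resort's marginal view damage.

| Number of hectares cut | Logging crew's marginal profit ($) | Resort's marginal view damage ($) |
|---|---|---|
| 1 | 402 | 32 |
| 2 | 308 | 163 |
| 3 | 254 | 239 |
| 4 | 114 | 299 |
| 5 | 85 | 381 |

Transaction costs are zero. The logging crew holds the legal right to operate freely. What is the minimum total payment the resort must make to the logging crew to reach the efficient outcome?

Left alone the logging crew would choose level 5 (marginal profit stays positive).
Efficient level: k* = 3 (marginal profit ≥ marginal view damage through 3).
The resort must at least cover the logging crew's forgone profit from cutting 5→3: 114 + 85 = 199.

$199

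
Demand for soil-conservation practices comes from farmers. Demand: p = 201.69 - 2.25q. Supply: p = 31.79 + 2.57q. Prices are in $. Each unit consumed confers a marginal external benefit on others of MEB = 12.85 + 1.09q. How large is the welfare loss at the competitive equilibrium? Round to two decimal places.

DWL = $352.38

Market equilibrium (private): 31.79 + 2.57q = 201.69 - 2.25q → q_m = 35.2490.
Social marginal benefit = demand + MEB = 214.54 - 1.16q.
Set SMB = MC: 214.54 - 1.16q = 31.79 + 2.57q → q* = 48.9946.
The loss is the area between SMB and MC from q* to q_m; with linear curves that's a triangle of height MEB(q_m).
DWL = ½ × 13.7456 × 51.2714 = 352.3781.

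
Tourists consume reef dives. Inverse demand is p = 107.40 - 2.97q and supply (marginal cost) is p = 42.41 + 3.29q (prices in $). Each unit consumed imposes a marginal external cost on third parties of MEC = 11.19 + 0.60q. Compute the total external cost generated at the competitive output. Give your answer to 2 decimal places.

$148.51

Market equilibrium (private): 42.41 + 3.29q = 107.40 - 2.97q → q_m = 10.3818.
Total external cost = ∫₀^{q_m} (11.19 + 0.60q) dq = 11.19×10.3818 + ½×0.60×10.3818² = 148.5069.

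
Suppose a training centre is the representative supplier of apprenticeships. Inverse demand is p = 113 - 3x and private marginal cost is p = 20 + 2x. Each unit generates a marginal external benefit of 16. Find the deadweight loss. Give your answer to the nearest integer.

Market equilibrium (private): 20 + 2x = 113 - 3x → x_m = 18.6000.
Social marginal cost = private MC − MEB = 4 + 2x.
Set SMC = demand: 4 + 2x = 113 - 3x → x* = 21.8000.
Height of the DWL triangle at x_m is demand(x_m) − SMC(x_m) = MEB(x_m) = 16.0000.
DWL = ½ × 3.2000 × 16.0000 = 25.6000.

DWL = 26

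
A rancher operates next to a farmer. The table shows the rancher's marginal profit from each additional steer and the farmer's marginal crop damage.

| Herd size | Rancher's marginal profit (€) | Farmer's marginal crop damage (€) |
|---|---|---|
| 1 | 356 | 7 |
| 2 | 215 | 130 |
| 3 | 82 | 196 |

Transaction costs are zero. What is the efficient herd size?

2

Bargaining reaches the level where marginal profit last exceeds marginal crop damage.
That holds through level 2 (215 ≥ 130) but not at 3 (82 < 196).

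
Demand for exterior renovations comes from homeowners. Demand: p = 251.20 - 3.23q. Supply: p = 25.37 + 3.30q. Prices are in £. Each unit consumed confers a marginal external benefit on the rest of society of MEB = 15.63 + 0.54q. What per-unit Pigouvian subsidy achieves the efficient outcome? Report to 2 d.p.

Social marginal benefit = demand + MEB = 266.83 - 2.69q.
Set SMB = MC: 266.83 - 2.69q = 25.37 + 3.30q → q* = 40.3105.
The Pigouvian subsidy equals MEB at q*: 15.63 + 0.54×40.3105 = 37.3977.

subsidy = £37.40 per unit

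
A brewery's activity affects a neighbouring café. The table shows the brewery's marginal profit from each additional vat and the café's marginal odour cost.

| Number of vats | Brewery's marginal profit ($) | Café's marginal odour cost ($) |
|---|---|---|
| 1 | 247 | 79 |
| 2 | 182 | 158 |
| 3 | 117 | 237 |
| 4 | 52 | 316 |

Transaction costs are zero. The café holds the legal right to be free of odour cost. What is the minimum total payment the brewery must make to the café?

$237

Efficient level: marginal profit ≥ marginal odour cost through level 2, so k* = 2.
With the café holding the right, the brewery must at least compensate total damage at k*: 79 + 158 = 237.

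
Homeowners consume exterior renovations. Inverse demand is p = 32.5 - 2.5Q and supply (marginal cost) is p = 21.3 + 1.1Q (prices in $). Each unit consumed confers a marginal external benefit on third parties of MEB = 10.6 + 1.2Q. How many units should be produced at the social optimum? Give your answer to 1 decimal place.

Social marginal benefit = demand + MEB = 43.1 - 1.3Q.
Set SMB = MC: 43.1 - 1.3Q = 21.3 + 1.1Q → Q* = 9.0833.

Q* = 9.1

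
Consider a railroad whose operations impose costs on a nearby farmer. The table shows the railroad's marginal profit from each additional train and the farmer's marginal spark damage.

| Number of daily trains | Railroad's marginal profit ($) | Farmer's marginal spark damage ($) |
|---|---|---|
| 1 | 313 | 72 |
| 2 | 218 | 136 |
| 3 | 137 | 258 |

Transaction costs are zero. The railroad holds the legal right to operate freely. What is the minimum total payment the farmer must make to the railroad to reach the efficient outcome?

Left alone the railroad would choose level 3 (marginal profit stays positive).
Efficient level: k* = 2 (marginal profit ≥ marginal spark damage through 2).
The farmer must at least cover the railroad's forgone profit from cutting 3→2: 137 = 137.

$137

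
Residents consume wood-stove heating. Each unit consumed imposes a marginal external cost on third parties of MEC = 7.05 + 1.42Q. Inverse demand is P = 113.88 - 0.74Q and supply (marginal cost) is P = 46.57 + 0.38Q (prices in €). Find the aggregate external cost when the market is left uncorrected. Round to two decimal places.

€2988.07

Market equilibrium (private): 46.57 + 0.38Q = 113.88 - 0.74Q → Q_m = 60.0982.
Total external cost = ∫₀^{Q_m} (7.05 + 1.42Q) dQ = 7.05×60.0982 + ½×1.42×60.0982² = 2988.0658.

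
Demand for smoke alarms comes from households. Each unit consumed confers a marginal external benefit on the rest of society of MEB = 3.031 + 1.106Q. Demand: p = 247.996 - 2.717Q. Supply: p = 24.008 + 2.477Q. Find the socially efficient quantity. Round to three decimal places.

Social marginal benefit = demand + MEB = 251.027 - 1.611Q.
Set SMB = MC: 251.027 - 1.611Q = 24.008 + 2.477Q → Q* = 55.5330.

Q* = 55.533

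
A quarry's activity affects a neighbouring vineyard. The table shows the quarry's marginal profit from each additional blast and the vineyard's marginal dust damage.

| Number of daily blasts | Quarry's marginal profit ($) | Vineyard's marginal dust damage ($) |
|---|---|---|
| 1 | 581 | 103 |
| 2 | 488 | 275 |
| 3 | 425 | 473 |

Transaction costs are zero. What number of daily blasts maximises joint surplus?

Bargaining reaches the level where marginal profit last exceeds marginal dust damage.
That holds through level 2 (488 ≥ 275) but not at 3 (425 < 473).

2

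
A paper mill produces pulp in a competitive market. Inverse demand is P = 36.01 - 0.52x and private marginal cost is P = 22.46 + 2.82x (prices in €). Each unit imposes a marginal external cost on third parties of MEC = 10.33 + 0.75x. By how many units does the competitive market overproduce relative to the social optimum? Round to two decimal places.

3.27 units

Market equilibrium (private): 22.46 + 2.82x = 36.01 - 0.52x → x_m = 4.0569.
Social marginal cost = private MC + MEC = 32.79 + 3.57x.
Set SMC = demand: 32.79 + 3.57x = 36.01 - 0.52x → x* = 0.7873.
Gap = |4.0569 − 0.7873| = 3.2696.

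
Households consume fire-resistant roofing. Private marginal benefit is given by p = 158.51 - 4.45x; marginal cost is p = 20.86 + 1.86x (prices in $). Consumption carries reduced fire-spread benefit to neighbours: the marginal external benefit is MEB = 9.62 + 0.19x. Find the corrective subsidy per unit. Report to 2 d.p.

subsidy = $14.19 per unit

Social marginal benefit = demand + MEB = 168.13 - 4.26x.
Set SMB = MC: 168.13 - 4.26x = 20.86 + 1.86x → x* = 24.0637.
The Pigouvian subsidy equals MEB at x*: 9.62 + 0.19×24.0637 = 14.1921.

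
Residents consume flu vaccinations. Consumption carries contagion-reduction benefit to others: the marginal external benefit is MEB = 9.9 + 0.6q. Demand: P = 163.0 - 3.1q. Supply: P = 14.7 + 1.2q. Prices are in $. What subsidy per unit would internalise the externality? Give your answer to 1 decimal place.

Social marginal benefit = demand + MEB = 172.9 - 2.5q.
Set SMB = MC: 172.9 - 2.5q = 14.7 + 1.2q → q* = 42.7568.
The Pigouvian subsidy equals MEB at q*: 9.9 + 0.6×42.7568 = 35.5541.

subsidy = $35.6 per unit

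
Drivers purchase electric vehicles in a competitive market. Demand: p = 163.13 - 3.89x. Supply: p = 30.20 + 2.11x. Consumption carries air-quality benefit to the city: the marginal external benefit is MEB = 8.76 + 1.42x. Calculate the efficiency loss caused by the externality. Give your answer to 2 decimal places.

DWL = 176.60

Market equilibrium (private): 30.20 + 2.11x = 163.13 - 3.89x → x_m = 22.1550.
Social marginal benefit = demand + MEB = 171.89 - 2.47x.
Set SMB = MC: 171.89 - 2.47x = 30.20 + 2.11x → x* = 30.9367.
The loss is the area between SMB and MC from x* to x_m; with linear curves that's a triangle of height MEB(x_m).
DWL = ½ × 8.7817 × 40.2201 = 176.6004.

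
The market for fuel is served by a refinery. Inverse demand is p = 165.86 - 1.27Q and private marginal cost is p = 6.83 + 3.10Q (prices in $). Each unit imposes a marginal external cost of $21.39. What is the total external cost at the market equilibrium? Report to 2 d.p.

$778.41

Market equilibrium (private): 6.83 + 3.10Q = 165.86 - 1.27Q → Q_m = 36.3913.
Total external cost = MEC × Q_m = 21.39 × 36.3913 = 778.4099.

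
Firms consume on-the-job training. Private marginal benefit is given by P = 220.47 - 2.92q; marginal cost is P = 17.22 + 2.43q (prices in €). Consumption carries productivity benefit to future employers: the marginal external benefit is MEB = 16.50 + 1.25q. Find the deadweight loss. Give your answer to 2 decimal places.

DWL = €499.33

Market equilibrium (private): 17.22 + 2.43q = 220.47 - 2.92q → q_m = 37.9907.
Social marginal benefit = demand + MEB = 236.97 - 1.67q.
Set SMB = MC: 236.97 - 1.67q = 17.22 + 2.43q → q* = 53.5976.
Between q* and q_m the wedge SMB − MC runs linearly from 0 to MEB(q_m), so the loss is a triangle.
DWL = ½ × 15.6069 × 63.9883 = 499.3295.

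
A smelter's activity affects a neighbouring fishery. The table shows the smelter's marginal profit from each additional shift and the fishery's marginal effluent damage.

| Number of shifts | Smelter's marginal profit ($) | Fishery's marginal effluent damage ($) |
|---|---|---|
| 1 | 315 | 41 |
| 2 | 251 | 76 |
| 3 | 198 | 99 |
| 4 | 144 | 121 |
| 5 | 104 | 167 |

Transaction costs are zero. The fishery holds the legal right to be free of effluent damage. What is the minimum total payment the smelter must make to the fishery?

Efficient level: marginal profit ≥ marginal effluent damage through level 4, so k* = 4.
With the fishery holding the right, the smelter must at least compensate total damage at k*: 41 + 76 + 99 + 121 = 337.

$337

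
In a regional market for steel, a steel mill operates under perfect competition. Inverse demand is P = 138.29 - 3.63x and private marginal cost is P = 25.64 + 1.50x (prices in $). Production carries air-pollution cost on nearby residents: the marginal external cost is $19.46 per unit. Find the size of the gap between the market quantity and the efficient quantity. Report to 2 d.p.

3.79 units

Market equilibrium (private): 25.64 + 1.50x = 138.29 - 3.63x → x_m = 21.9591.
Social marginal cost = private MC + MEC = 45.10 + 1.50x.
Set SMC = demand: 45.10 + 1.50x = 138.29 - 3.63x → x* = 18.1657.
Gap = |21.9591 − 18.1657| = 3.7934.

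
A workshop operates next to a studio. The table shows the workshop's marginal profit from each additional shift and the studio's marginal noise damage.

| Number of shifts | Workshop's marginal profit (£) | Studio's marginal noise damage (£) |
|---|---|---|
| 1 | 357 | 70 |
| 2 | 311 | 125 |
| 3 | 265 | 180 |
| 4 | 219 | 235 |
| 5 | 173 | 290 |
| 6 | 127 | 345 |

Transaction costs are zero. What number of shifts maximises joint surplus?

Bargaining reaches the level where marginal profit last exceeds marginal noise damage.
That holds through level 3 (265 ≥ 180) but not at 4 (219 < 235).

3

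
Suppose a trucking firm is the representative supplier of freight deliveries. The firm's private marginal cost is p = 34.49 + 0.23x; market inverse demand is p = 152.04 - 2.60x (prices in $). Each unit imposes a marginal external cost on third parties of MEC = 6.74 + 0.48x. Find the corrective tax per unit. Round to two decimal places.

Social marginal cost = private MC + MEC = 41.23 + 0.71x.
Set SMC = demand: 41.23 + 0.71x = 152.04 - 2.60x → x* = 33.4773.
The Pigouvian tax equals MEC at x*: 6.74 + 0.48×33.4773 = 22.8091.

tax = $22.81 per unit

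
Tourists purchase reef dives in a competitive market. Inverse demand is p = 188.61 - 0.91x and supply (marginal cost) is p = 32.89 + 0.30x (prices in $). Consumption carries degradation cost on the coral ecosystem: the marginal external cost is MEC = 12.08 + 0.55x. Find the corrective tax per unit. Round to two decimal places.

Social marginal benefit = demand − MEC = 176.53 - 1.46x.
Set SMB = MC: 176.53 - 1.46x = 32.89 + 0.30x → x* = 81.6136.
The Pigouvian tax equals MEC at x*: 12.08 + 0.55×81.6136 = 56.9675.

tax = $56.97 per unit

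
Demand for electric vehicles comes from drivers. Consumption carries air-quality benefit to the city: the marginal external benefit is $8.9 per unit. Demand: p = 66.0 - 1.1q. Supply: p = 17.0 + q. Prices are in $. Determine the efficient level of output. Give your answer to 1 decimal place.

Social marginal benefit = demand + MEB = 74.9 - 1.1q.
Set SMB = MC: 74.9 - 1.1q = 17.0 + q → q* = 27.5714.

q* = 27.6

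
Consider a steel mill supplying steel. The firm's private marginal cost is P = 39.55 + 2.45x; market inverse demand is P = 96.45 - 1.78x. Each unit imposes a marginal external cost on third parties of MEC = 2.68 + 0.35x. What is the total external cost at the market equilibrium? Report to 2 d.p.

Market equilibrium (private): 39.55 + 2.45x = 96.45 - 1.78x → x_m = 13.4515.
Total external cost = ∫₀^{x_m} (2.68 + 0.35x) dx = 2.68×13.4515 + ½×0.35×13.4515² = 67.7150.

67.72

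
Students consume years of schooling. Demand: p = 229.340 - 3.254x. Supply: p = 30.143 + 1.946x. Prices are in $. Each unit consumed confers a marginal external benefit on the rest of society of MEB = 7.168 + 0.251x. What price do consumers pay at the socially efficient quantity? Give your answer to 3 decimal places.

P = $93.654

Social marginal benefit = demand + MEB = 236.508 - 3.003x.
Set SMB = MC: 236.508 - 3.003x = 30.143 + 1.946x → x* = 41.6983.
Consumer price on the demand curve at x*: 229.340 − 3.254×41.6983 = 93.6537.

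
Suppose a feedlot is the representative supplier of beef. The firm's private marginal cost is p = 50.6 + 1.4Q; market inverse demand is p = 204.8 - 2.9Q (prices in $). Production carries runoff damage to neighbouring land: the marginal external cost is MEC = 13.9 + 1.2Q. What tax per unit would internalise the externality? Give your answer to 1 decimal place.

Social marginal cost = private MC + MEC = 64.5 + 2.6Q.
Set SMC = demand: 64.5 + 2.6Q = 204.8 - 2.9Q → Q* = 25.5091.
The Pigouvian tax equals MEC at Q*: 13.9 + 1.2×25.5091 = 44.5109.

tax = $44.5 per unit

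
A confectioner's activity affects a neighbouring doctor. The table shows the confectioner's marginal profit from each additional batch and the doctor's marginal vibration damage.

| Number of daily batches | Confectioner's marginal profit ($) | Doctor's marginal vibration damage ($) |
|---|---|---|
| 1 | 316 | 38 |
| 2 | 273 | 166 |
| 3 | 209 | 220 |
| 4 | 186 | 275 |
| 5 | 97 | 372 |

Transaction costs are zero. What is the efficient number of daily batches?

Bargaining reaches the level where marginal profit last exceeds marginal vibration damage.
That holds through level 2 (273 ≥ 166) but not at 3 (209 < 220).

2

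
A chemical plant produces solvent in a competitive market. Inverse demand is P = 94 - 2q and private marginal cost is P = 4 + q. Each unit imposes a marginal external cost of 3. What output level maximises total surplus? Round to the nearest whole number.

Social marginal cost = private MC + MEC = 7 + q.
Set SMC = demand: 7 + q = 94 - 2q → q* = 29.0000.

q* = 29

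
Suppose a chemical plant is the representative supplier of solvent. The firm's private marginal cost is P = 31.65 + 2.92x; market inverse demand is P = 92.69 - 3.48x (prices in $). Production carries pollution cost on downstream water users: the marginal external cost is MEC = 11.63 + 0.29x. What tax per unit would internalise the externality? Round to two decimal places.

tax = $13.77 per unit

Social marginal cost = private MC + MEC = 43.28 + 3.21x.
Set SMC = demand: 43.28 + 3.21x = 92.69 - 3.48x → x* = 7.3857.
The Pigouvian tax equals MEC at x*: 11.63 + 0.29×7.3857 = 13.7719.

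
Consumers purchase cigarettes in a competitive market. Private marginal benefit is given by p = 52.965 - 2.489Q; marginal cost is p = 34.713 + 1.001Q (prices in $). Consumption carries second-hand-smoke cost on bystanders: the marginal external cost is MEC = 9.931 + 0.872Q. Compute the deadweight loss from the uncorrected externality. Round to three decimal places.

Market equilibrium (private): 34.713 + 1.001Q = 52.965 - 2.489Q → Q_m = 5.2298.
Social marginal benefit = demand − MEC = 43.034 - 3.361Q.
Set SMB = MC: 43.034 - 3.361Q = 34.713 + 1.001Q → Q* = 1.9076.
The loss is the area between SMB and MC from Q* to Q_m; with linear curves that's a triangle of height MEC(Q_m).
DWL = ½ × 3.3222 × 14.4914 = 24.0717.

DWL = $24.072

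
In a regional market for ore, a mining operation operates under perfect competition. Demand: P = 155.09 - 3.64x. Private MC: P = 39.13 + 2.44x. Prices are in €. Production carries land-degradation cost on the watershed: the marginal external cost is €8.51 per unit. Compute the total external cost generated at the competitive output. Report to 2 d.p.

Market equilibrium (private): 39.13 + 2.44x = 155.09 - 3.64x → x_m = 19.0724.
Total external cost = MEC × x_m = 8.51 × 19.0724 = 162.3061.

€162.31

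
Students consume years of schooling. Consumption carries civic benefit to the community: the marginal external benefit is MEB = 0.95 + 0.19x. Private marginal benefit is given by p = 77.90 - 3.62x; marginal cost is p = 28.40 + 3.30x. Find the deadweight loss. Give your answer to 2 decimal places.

DWL = 0.40

Market equilibrium (private): 28.40 + 3.30x = 77.90 - 3.62x → x_m = 7.1532.
Social marginal benefit = demand + MEB = 78.85 - 3.43x.
Set SMB = MC: 78.85 - 3.43x = 28.40 + 3.30x → x* = 7.4963.
The welfare-loss triangle has base |x_m − x*| and height MEB(x_m) (the vertical gap between SMB and MC is zero at x* and MEB at x_m).
DWL = ½ × 0.3431 × 2.3091 = 0.3961.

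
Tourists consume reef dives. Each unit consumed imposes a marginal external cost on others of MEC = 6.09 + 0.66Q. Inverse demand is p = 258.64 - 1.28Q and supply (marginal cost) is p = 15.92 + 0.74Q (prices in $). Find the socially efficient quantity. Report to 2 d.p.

Q* = 88.29

Social marginal benefit = demand − MEC = 252.55 - 1.94Q.
Set SMB = MC: 252.55 - 1.94Q = 15.92 + 0.74Q → Q* = 88.2948.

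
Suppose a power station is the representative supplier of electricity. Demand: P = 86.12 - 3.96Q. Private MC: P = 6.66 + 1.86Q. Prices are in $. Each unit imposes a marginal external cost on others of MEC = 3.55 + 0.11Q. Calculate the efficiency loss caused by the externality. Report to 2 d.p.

Market equilibrium (private): 6.66 + 1.86Q = 86.12 - 3.96Q → Q_m = 13.6529.
Social marginal cost = private MC + MEC = 10.21 + 1.97Q.
Set SMC = demand: 10.21 + 1.97Q = 86.12 - 3.96Q → Q* = 12.8010.
The welfare-loss triangle has base |Q_m − Q*| and height MEC(Q_m) (the vertical gap between SMC and demand is zero at Q* and MEC at Q_m).
DWL = ½ × 0.8519 × 5.0518 = 2.1518.

DWL = $2.15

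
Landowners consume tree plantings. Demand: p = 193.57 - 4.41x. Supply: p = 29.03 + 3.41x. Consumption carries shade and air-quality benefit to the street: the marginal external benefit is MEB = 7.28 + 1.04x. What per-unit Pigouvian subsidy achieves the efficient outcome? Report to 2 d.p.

Social marginal benefit = demand + MEB = 200.85 - 3.37x.
Set SMB = MC: 200.85 - 3.37x = 29.03 + 3.41x → x* = 25.3422.
The Pigouvian subsidy equals MEB at x*: 7.28 + 1.04×25.3422 = 33.6359.

subsidy = 33.64 per unit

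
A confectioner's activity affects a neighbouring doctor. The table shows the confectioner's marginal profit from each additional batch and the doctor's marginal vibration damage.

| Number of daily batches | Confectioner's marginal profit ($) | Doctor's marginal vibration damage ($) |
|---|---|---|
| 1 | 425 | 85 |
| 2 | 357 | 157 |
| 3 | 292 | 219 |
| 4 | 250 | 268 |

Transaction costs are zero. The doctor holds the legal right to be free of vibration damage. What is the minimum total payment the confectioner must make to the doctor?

$461

Efficient level: marginal profit ≥ marginal vibration damage through level 3, so k* = 3.
With the doctor holding the right, the confectioner must at least compensate total damage at k*: 85 + 157 + 219 = 461.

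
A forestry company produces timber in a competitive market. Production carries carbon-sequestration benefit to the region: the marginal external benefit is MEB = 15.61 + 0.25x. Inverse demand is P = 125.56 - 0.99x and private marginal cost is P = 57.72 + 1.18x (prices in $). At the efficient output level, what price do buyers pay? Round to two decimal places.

Social marginal cost = private MC − MEB = 42.11 + 0.93x.
Set SMC = demand: 42.11 + 0.93x = 125.56 - 0.99x → x* = 43.4635.
Consumer price on the demand curve at x*: 125.56 − 0.99×43.4635 = 82.5311.

P = $82.53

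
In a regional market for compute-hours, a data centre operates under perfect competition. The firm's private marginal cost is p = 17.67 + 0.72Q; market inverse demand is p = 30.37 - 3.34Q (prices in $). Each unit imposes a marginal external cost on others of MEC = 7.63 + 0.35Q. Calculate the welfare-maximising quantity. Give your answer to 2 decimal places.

Social marginal cost = private MC + MEC = 25.30 + 1.07Q.
Set SMC = demand: 25.30 + 1.07Q = 30.37 - 3.34Q → Q* = 1.1497.

Q* = 1.15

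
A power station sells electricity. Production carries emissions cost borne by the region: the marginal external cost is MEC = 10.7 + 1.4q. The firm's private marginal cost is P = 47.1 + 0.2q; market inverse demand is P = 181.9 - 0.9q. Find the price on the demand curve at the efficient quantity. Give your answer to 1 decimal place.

P = 137.2

Social marginal cost = private MC + MEC = 57.8 + 1.6q.
Set SMC = demand: 57.8 + 1.6q = 181.9 - 0.9q → q* = 49.6400.
Consumer price on the demand curve at q*: 181.9 − 0.9×49.6400 = 137.2240.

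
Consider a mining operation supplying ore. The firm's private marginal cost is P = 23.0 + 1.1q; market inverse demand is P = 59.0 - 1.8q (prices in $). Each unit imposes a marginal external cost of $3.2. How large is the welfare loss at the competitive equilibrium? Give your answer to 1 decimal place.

DWL = $1.8

Market equilibrium (private): 23.0 + 1.1q = 59.0 - 1.8q → q_m = 12.4138.
Social marginal cost = private MC + MEC = 26.2 + 1.1q.
Set SMC = demand: 26.2 + 1.1q = 59.0 - 1.8q → q* = 11.3103.
The welfare-loss triangle has base |q_m − q*| and height MEC(q_m) (the vertical gap between SMC and demand is zero at q* and MEC at q_m).
DWL = ½ × 1.1035 × 3.2000 = 1.7656.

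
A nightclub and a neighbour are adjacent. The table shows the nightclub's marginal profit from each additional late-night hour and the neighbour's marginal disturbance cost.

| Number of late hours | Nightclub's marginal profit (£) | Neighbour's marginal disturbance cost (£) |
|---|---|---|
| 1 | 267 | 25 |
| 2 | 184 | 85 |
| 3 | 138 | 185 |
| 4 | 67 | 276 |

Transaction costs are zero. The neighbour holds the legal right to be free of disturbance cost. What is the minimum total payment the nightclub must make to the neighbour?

Efficient level: marginal profit ≥ marginal disturbance cost through level 2, so k* = 2.
With the neighbour holding the right, the nightclub must at least compensate total damage at k*: 25 + 85 = 110.

£110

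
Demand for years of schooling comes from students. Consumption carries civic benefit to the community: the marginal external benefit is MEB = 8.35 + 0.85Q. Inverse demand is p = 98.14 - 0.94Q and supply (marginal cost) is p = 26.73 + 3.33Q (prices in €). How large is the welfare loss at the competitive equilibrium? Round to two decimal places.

Market equilibrium (private): 26.73 + 3.33Q = 98.14 - 0.94Q → Q_m = 16.7237.
Social marginal benefit = demand + MEB = 106.49 - 0.09Q.
Set SMB = MC: 106.49 - 0.09Q = 26.73 + 3.33Q → Q* = 23.3216.
Between Q* and Q_m the wedge SMB − MC runs linearly from 0 to MEB(Q_m), so the loss is a triangle.
DWL = ½ × 6.5979 × 22.5651 = 74.4411.

DWL = €74.44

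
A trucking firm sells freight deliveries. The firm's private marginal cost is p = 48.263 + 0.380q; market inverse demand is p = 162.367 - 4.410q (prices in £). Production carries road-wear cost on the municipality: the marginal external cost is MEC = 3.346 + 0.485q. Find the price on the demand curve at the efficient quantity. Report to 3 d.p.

Social marginal cost = private MC + MEC = 51.609 + 0.865q.
Set SMC = demand: 51.609 + 0.865q = 162.367 - 4.410q → q* = 20.9968.
Consumer price on the demand curve at q*: 162.367 − 4.410×20.9968 = 69.7711.

P = £69.771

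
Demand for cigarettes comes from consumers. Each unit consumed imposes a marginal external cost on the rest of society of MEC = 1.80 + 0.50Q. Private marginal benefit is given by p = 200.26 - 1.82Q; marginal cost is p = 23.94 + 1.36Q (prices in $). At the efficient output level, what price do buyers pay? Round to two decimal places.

Social marginal benefit = demand − MEC = 198.46 - 2.32Q.
Set SMB = MC: 198.46 - 2.32Q = 23.94 + 1.36Q → Q* = 47.4239.
Consumer price on the demand curve at Q*: 200.26 − 1.82×47.4239 = 113.9485.

P = $113.95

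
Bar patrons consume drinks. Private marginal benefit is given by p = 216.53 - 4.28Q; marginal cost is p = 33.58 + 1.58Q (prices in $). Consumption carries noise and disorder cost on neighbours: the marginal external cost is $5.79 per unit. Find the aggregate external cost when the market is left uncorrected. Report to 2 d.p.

Market equilibrium (private): 33.58 + 1.58Q = 216.53 - 4.28Q → Q_m = 31.2201.
Total external cost = MEC × Q_m = 5.79 × 31.2201 = 180.7644.

$180.76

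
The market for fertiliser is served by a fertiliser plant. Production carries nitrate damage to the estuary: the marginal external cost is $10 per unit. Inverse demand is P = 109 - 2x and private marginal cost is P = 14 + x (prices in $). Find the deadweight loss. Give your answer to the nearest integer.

Market equilibrium (private): 14 + x = 109 - 2x → x_m = 31.6667.
Social marginal cost = private MC + MEC = 24 + x.
Set SMC = demand: 24 + x = 109 - 2x → x* = 28.3333.
Between x* and x_m the wedge SMC − demand runs linearly from 0 to MEC(x_m), so the loss is a triangle.
DWL = ½ × 3.3334 × 10.0000 = 16.6670.

DWL = $17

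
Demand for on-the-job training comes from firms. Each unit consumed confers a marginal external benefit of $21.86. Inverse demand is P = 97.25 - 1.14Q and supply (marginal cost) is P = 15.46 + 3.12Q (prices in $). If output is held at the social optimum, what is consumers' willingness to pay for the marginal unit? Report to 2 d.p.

P = $69.51

Social marginal benefit = demand + MEB = 119.11 - 1.14Q.
Set SMB = MC: 119.11 - 1.14Q = 15.46 + 3.12Q → Q* = 24.3310.
Consumer price on the demand curve at Q*: 97.25 − 1.14×24.3310 = 69.5127.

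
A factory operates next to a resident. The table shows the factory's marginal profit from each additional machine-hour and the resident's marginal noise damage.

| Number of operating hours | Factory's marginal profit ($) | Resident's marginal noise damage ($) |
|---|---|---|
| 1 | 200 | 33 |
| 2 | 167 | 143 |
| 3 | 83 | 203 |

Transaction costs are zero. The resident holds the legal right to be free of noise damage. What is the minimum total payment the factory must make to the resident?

$176

Efficient level: marginal profit ≥ marginal noise damage through level 2, so k* = 2.
With the resident holding the right, the factory must at least compensate total damage at k*: 33 + 143 = 176.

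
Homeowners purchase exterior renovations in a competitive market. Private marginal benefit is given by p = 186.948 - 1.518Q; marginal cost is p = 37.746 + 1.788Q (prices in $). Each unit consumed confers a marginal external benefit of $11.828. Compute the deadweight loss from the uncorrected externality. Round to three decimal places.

Market equilibrium (private): 37.746 + 1.788Q = 186.948 - 1.518Q → Q_m = 45.1307.
Social marginal benefit = demand + MEB = 198.776 - 1.518Q.
Set SMB = MC: 198.776 - 1.518Q = 37.746 + 1.788Q → Q* = 48.7084.
The loss is the area between SMB and MC from Q* to Q_m; with linear curves that's a triangle of height MEB(Q_m).
DWL = ½ × 3.5777 × 11.8280 = 21.1585.

DWL = $21.159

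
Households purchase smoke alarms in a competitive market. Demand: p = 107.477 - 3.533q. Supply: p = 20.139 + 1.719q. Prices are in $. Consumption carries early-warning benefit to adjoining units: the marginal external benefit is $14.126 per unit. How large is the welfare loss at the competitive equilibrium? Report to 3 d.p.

DWL = $18.997

Market equilibrium (private): 20.139 + 1.719q = 107.477 - 3.533q → q_m = 16.6295.
Social marginal benefit = demand + MEB = 121.603 - 3.533q.
Set SMB = MC: 121.603 - 3.533q = 20.139 + 1.719q → q* = 19.3191.
The loss is the area between SMB and MC from q* to q_m; with linear curves that's a triangle of height MEB(q_m).
DWL = ½ × 2.6896 × 14.1260 = 18.9966.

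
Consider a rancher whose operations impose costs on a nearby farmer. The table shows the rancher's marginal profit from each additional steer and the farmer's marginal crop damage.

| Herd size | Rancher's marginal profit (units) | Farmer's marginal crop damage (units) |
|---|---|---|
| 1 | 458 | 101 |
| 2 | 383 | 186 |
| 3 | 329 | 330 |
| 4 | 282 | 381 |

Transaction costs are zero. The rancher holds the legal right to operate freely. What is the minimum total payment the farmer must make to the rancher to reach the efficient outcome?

Left alone the rancher would choose level 4 (marginal profit stays positive).
Efficient level: k* = 2 (marginal profit ≥ marginal crop damage through 2).
The farmer must at least cover the rancher's forgone profit from cutting 4→2: 329 + 282 = 611.

611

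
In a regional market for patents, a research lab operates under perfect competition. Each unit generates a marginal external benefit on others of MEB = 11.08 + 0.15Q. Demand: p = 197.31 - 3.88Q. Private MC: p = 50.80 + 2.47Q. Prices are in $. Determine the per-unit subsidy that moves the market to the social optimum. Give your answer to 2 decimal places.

Social marginal cost = private MC − MEB = 39.72 + 2.32Q.
Set SMC = demand: 39.72 + 2.32Q = 197.31 - 3.88Q → Q* = 25.4177.
The Pigouvian subsidy equals MEB at Q*: 11.08 + 0.15×25.4177 = 14.8927.

subsidy = $14.89 per unit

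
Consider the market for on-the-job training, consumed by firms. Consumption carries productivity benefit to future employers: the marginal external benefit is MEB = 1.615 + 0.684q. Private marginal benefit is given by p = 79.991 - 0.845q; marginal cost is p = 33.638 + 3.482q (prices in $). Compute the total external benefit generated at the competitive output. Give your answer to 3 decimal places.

Market equilibrium (private): 33.638 + 3.482q = 79.991 - 0.845q → q_m = 10.7125.
Total external benefit = ∫₀^{q_m} (1.615 + 0.684q) dq = 1.615×10.7125 + ½×0.684×10.7125² = 56.5478.

$56.548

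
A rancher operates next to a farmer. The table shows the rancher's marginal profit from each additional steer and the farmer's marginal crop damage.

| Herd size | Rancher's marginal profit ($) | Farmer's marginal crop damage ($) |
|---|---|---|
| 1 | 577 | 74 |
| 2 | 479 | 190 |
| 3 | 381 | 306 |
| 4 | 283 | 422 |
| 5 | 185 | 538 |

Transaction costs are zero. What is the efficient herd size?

3

Bargaining reaches the level where marginal profit last exceeds marginal crop damage.
That holds through level 3 (381 ≥ 306) but not at 4 (283 < 422).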